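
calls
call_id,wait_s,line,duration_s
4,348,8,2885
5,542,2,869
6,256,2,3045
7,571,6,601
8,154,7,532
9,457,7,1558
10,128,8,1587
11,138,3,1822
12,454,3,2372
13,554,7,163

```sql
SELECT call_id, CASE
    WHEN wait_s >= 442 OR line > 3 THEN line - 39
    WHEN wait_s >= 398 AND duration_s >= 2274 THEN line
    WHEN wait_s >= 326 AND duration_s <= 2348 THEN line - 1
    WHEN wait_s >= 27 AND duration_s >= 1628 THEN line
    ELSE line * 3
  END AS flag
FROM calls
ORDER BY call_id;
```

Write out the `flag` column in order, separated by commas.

call_id=4: wait_s >= 442 OR line > 3 → -31
call_id=5: wait_s >= 442 OR line > 3 → -37
call_id=6: wait_s >= 27 AND duration_s >= 1628 → 2
call_id=7: wait_s >= 442 OR line > 3 → -33
call_id=8: wait_s >= 442 OR line > 3 → -32
call_id=9: wait_s >= 442 OR line > 3 → -32
call_id=10: wait_s >= 442 OR line > 3 → -31
call_id=11: wait_s >= 27 AND duration_s >= 1628 → 3
call_id=12: wait_s >= 442 OR line > 3 → -36
call_id=13: wait_s >= 442 OR line > 3 → -32

-31, -37, 2, -33, -32, -32, -31, 3, -36, -32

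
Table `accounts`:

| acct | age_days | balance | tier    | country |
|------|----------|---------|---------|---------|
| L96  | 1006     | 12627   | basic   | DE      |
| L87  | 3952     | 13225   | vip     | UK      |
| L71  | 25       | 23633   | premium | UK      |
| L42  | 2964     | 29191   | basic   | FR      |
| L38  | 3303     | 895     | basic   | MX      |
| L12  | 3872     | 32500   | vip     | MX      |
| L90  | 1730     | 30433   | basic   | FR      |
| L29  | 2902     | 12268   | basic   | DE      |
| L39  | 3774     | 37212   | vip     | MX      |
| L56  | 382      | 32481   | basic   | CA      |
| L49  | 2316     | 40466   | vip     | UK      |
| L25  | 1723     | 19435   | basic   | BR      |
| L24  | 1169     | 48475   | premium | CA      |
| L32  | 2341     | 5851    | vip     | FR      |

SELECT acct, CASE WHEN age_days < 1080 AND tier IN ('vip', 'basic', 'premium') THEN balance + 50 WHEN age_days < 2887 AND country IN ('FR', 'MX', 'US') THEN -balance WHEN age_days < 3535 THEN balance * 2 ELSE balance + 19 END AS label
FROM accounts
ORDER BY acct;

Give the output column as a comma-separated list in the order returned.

acct=L12: ELSE → 32519
acct=L24: age_days < 3535 → 96950
acct=L25: age_days < 3535 → 38870
acct=L29: age_days < 3535 → 24536
acct=L32: age_days < 2887 AND country IN ('FR', 'MX', 'US') → -5851
acct=L38: age_days < 3535 → 1790
acct=L39: ELSE → 37231
acct=L42: age_days < 3535 → 58382
acct=L49: age_days < 3535 → 80932
acct=L56: age_days < 1080 AND tier IN ('vip', 'basic', 'premium') → 32531
acct=L71: age_days < 1080 AND tier IN ('vip', 'basic', 'premium') → 23683
acct=L87: ELSE → 13244
acct=L90: age_days < 2887 AND country IN ('FR', 'MX', 'US') → -30433
acct=L96: age_days < 1080 AND tier IN ('vip', 'basic', 'premium') → 12677

32519, 96950, 38870, 24536, -5851, 1790, 37231, 58382, 80932, 32531, 23683, 13244, -30433, 12677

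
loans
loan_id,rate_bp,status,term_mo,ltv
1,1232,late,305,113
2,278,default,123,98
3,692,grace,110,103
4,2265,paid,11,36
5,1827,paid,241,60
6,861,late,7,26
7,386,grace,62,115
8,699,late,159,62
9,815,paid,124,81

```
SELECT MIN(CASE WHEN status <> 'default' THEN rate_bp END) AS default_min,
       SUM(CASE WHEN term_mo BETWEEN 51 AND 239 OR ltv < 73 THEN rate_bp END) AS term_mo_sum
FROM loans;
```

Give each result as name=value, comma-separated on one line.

default_min=386, term_mo_sum=7823

[default_min: status <> 'default']
loan_id=1: ✓ → 1232
loan_id=2: ✗
loan_id=3: ✓ → 692
loan_id=4: ✓ → 2265
loan_id=5: ✓ → 1827
loan_id=6: ✓ → 861
loan_id=7: ✓ → 386
loan_id=8: ✓ → 699
loan_id=9: ✓ → 815
default_min = MIN(1232, 692, 2265, 1827, 861, 386, 699, 815) = 386
—
[term_mo_sum: term_mo BETWEEN 51 AND 239 OR ltv < 73]
loan_id=1: ✗
loan_id=2: ✓ → 278
loan_id=3: ✓ → 692
loan_id=4: ✓ → 2265
loan_id=5: ✓ → 1827
loan_id=6: ✓ → 861
loan_id=7: ✓ → 386
loan_id=8: ✓ → 699
loan_id=9: ✓ → 815
term_mo_sum = 278 + 692 + 2265 + 1827 + 861 + 386 + 699 + 815 = 7823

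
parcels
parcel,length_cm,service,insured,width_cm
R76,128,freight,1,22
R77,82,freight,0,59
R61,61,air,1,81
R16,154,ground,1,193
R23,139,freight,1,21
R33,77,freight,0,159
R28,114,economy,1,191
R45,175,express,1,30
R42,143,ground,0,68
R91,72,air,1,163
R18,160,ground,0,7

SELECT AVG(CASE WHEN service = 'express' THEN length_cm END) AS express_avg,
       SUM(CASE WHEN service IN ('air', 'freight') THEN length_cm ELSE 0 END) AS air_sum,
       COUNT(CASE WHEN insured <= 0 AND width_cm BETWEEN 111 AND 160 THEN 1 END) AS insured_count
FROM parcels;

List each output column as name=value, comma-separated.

[express_avg: service = 'express']
parcel=R76: ✗
parcel=R77: ✗
parcel=R61: ✗
parcel=R16: ✗
parcel=R23: ✗
parcel=R33: ✗
parcel=R28: ✗
parcel=R45: ✓ → 175
parcel=R42: ✗
parcel=R91: ✗
parcel=R18: ✗
express_avg = 175
—
[air_sum: service IN ('air', 'freight')]
parcel=R76: ✓ → 128
parcel=R77: ✓ → 82
parcel=R61: ✓ → 61
parcel=R16: ✗
parcel=R23: ✓ → 139
parcel=R33: ✓ → 77
parcel=R28: ✗
parcel=R45: ✗
parcel=R42: ✗
parcel=R91: ✓ → 72
parcel=R18: ✗
air_sum = 128 + 82 + 61 + 139 + 77 + 72 = 559
—
[insured_count: insured <= 0 AND width_cm BETWEEN 111 AND 160]
parcel=R76: ✗
parcel=R77: ✗
parcel=R61: ✗
parcel=R16: ✗
parcel=R23: ✗
parcel=R33: ✓ → 1
parcel=R28: ✗
parcel=R45: ✗
parcel=R42: ✗
parcel=R91: ✗
parcel=R18: ✗
insured_count = COUNT(1) = 1

express_avg=175, air_sum=559, insured_count=1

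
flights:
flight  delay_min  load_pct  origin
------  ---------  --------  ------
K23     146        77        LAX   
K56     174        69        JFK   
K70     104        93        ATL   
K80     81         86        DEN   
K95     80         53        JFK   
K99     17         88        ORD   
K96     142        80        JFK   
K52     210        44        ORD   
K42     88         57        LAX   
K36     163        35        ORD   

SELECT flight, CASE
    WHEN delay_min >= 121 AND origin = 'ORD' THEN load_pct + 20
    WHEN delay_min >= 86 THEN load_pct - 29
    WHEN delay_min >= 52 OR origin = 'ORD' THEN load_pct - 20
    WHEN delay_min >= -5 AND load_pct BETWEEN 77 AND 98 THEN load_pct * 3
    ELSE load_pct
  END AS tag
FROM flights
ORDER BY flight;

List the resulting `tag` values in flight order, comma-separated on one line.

flight=K23: delay_min >= 86 → 48
flight=K36: delay_min >= 121 AND origin = 'ORD' → 55
flight=K42: delay_min >= 86 → 28
flight=K52: delay_min >= 121 AND origin = 'ORD' → 64
flight=K56: delay_min >= 86 → 40
flight=K70: delay_min >= 86 → 64
flight=K80: delay_min >= 52 OR origin = 'ORD' → 66
flight=K95: delay_min >= 52 OR origin = 'ORD' → 33
flight=K96: delay_min >= 86 → 51
flight=K99: delay_min >= 52 OR origin = 'ORD' → 68

48, 55, 28, 64, 40, 64, 66, 33, 51, 68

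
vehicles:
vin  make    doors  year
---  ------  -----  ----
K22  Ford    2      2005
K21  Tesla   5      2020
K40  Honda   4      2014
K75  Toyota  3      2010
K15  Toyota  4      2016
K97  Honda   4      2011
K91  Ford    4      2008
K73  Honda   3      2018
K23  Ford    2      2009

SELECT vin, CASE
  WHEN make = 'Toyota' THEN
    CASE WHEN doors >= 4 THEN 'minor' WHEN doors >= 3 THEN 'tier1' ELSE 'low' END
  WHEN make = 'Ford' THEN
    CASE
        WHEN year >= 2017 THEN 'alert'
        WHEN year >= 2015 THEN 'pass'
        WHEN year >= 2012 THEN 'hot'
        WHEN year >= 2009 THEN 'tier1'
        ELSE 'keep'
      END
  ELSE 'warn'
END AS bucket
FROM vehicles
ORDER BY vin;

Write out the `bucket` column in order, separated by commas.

vin=K15: make='Toyota' → inner[doors >= 4] → minor
vin=K21: make='Tesla' → outer ELSE → warn
vin=K22: make='Ford' → inner[ELSE] → keep
vin=K23: make='Ford' → inner[year >= 2009] → tier1
vin=K40: make='Honda' → outer ELSE → warn
vin=K73: make='Honda' → outer ELSE → warn
vin=K75: make='Toyota' → inner[doors >= 3] → tier1
vin=K91: make='Ford' → inner[ELSE] → keep
vin=K97: make='Honda' → outer ELSE → warn

minor, warn, keep, tier1, warn, warn, tier1, keep, warn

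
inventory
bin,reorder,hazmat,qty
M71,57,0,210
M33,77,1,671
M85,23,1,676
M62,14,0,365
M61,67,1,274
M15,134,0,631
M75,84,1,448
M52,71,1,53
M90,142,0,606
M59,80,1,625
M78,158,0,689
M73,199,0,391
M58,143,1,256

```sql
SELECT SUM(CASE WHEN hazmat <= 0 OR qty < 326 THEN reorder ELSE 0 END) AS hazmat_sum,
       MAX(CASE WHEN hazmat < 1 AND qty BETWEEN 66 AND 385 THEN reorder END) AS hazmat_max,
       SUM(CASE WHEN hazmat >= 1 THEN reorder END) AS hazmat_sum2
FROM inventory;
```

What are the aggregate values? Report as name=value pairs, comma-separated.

[hazmat_sum: hazmat <= 0 OR qty < 326]
bin=M71: ✓ → 57
bin=M33: ✗
bin=M85: ✗
bin=M62: ✓ → 14
bin=M61: ✓ → 67
bin=M15: ✓ → 134
bin=M75: ✗
bin=M52: ✓ → 71
bin=M90: ✓ → 142
bin=M59: ✗
bin=M78: ✓ → 158
bin=M73: ✓ → 199
bin=M58: ✓ → 143
hazmat_sum = 57 + 14 + 67 + 134 + 71 + 142 + 158 + 199 + 143 = 985
—
[hazmat_max: hazmat < 1 AND qty BETWEEN 66 AND 385]
bin=M71: ✓ → 57
bin=M33: ✗
bin=M85: ✗
bin=M62: ✓ → 14
bin=M61: ✗
bin=M15: ✗
bin=M75: ✗
bin=M52: ✗
bin=M90: ✗
bin=M59: ✗
bin=M78: ✗
bin=M73: ✗
bin=M58: ✗
hazmat_max = MAX(57, 14) = 57
—
[hazmat_sum2: hazmat >= 1]
bin=M71: ✗
bin=M33: ✓ → 77
bin=M85: ✓ → 23
bin=M62: ✗
bin=M61: ✓ → 67
bin=M15: ✗
bin=M75: ✓ → 84
bin=M52: ✓ → 71
bin=M90: ✗
bin=M59: ✓ → 80
bin=M78: ✗
bin=M73: ✗
bin=M58: ✓ → 143
hazmat_sum2 = 77 + 23 + 67 + 84 + 71 + 80 + 143 = 545

hazmat_sum=985, hazmat_max=57, hazmat_sum2=545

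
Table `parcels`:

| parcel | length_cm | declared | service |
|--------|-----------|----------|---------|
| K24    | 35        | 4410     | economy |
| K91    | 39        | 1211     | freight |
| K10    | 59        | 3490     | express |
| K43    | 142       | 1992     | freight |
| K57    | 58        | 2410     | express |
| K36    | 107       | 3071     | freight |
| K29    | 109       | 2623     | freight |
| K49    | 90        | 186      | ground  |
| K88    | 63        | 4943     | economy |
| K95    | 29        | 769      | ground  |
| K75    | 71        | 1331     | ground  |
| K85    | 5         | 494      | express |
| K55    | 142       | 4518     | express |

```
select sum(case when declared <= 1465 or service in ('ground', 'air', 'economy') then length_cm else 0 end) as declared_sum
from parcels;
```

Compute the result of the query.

parcel=K24: ✓ → 35
parcel=K91: ✓ → 39
parcel=K10: ✗
parcel=K43: ✗
parcel=K57: ✗
parcel=K36: ✗
parcel=K29: ✗
parcel=K49: ✓ → 90
parcel=K88: ✓ → 63
parcel=K95: ✓ → 29
parcel=K75: ✓ → 71
parcel=K85: ✓ → 5
parcel=K55: ✗
declared_sum = 35 + 39 + 90 + 63 + 29 + 71 + 5 = 332

332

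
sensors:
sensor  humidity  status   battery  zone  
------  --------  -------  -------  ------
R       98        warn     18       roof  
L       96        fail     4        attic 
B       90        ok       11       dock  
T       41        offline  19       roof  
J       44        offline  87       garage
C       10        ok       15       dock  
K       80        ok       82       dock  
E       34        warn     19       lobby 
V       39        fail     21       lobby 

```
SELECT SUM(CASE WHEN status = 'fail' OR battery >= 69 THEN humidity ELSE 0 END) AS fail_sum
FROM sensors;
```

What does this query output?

259

sensor=R: ✗
sensor=L: ✓ → 96
sensor=B: ✗
sensor=T: ✗
sensor=J: ✓ → 44
sensor=C: ✗
sensor=K: ✓ → 80
sensor=E: ✗
sensor=V: ✓ → 39
fail_sum = 96 + 44 + 80 + 39 = 259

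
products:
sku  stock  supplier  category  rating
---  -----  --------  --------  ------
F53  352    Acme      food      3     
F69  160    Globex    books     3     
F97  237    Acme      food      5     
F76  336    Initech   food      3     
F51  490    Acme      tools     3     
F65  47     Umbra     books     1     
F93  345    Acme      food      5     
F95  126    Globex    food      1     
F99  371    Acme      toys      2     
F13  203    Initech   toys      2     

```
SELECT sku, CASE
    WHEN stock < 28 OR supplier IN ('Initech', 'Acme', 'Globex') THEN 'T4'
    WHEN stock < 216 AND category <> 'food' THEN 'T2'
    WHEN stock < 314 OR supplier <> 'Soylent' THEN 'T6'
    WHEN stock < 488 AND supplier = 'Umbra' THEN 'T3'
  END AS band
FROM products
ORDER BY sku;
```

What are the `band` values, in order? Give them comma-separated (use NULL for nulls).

sku=F13: stock < 28 OR supplier IN ('Initech', 'Acme', 'Globex') → T4
sku=F51: stock < 28 OR supplier IN ('Initech', 'Acme', 'Globex') → T4
sku=F53: stock < 28 OR supplier IN ('Initech', 'Acme', 'Globex') → T4
sku=F65: stock < 216 AND category <> 'food' → T2
sku=F69: stock < 28 OR supplier IN ('Initech', 'Acme', 'Globex') → T4
sku=F76: stock < 28 OR supplier IN ('Initech', 'Acme', 'Globex') → T4
sku=F93: stock < 28 OR supplier IN ('Initech', 'Acme', 'Globex') → T4
sku=F95: stock < 28 OR supplier IN ('Initech', 'Acme', 'Globex') → T4
sku=F97: stock < 28 OR supplier IN ('Initech', 'Acme', 'Globex') → T4
sku=F99: stock < 28 OR supplier IN ('Initech', 'Acme', 'Globex') → T4

T4, T4, T4, T2, T4, T4, T4, T4, T4, T4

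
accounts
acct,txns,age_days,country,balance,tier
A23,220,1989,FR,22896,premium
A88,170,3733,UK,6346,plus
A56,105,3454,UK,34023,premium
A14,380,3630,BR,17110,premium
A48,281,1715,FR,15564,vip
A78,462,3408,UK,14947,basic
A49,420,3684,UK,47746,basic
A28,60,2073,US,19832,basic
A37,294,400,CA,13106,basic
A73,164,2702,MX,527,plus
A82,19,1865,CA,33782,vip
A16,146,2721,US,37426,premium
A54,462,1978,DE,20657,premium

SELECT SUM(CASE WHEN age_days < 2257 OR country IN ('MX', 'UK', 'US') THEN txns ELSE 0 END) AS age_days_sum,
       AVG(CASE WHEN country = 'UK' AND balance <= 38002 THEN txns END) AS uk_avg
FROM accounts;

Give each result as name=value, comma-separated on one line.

age_days_sum=2803, uk_avg=245.6666666667

[age_days_sum: age_days < 2257 OR country IN ('MX', 'UK', 'US')]
acct=A23: ✓ → 220
acct=A88: ✓ → 170
acct=A56: ✓ → 105
acct=A14: ✗
acct=A48: ✓ → 281
acct=A78: ✓ → 462
acct=A49: ✓ → 420
acct=A28: ✓ → 60
acct=A37: ✓ → 294
acct=A73: ✓ → 164
acct=A82: ✓ → 19
acct=A16: ✓ → 146
acct=A54: ✓ → 462
age_days_sum = 220 + 170 + 105 + 281 + 462 + 420 + 60 + 294 + 164 + 19 + 146 + 462 = 2803
—
[uk_avg: country = 'UK' AND balance <= 38002]
acct=A23: ✗
acct=A88: ✓ → 170
acct=A56: ✓ → 105
acct=A14: ✗
acct=A48: ✗
acct=A78: ✓ → 462
acct=A49: ✗
acct=A28: ✗
acct=A37: ✗
acct=A73: ✗
acct=A82: ✗
acct=A16: ✗
acct=A54: ✗
uk_avg = (170 + 105 + 462) / 3 = 245.6666666667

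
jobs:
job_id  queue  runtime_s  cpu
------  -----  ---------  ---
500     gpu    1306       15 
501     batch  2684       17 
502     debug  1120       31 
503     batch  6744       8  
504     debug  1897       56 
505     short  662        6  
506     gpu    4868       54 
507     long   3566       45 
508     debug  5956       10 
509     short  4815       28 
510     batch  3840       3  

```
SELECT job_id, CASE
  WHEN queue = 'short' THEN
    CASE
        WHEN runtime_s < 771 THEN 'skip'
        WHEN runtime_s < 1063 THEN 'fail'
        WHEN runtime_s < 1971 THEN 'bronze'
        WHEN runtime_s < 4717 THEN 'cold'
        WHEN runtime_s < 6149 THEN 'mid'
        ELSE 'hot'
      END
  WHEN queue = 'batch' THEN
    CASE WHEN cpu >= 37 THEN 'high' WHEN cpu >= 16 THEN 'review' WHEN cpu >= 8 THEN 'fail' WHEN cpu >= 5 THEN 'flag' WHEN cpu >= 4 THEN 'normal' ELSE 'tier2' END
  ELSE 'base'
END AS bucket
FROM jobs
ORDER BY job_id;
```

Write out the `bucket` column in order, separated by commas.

base, review, base, fail, base, skip, base, base, base, mid, tier2

job_id=500: queue='gpu' → outer ELSE → base
job_id=501: queue='batch' → inner[cpu >= 16] → review
job_id=502: queue='debug' → outer ELSE → base
job_id=503: queue='batch' → inner[cpu >= 8] → fail
job_id=504: queue='debug' → outer ELSE → base
job_id=505: queue='short' → inner[runtime_s < 771] → skip
job_id=506: queue='gpu' → outer ELSE → base
job_id=507: queue='long' → outer ELSE → base
job_id=508: queue='debug' → outer ELSE → base
job_id=509: queue='short' → inner[runtime_s < 6149] → mid
job_id=510: queue='batch' → inner[ELSE] → tier2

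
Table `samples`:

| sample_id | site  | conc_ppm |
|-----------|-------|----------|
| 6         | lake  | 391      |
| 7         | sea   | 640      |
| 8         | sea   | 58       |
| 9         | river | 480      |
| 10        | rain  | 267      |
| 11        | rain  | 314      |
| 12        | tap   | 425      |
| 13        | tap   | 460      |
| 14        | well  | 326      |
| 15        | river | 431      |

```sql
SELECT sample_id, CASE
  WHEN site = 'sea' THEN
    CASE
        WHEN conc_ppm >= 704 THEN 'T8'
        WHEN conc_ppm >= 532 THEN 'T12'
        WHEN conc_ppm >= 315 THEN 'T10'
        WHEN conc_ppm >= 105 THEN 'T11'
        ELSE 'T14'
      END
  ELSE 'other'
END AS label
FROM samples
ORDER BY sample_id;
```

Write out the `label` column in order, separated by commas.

sample_id=6: site='lake' → outer ELSE → other
sample_id=7: site='sea' → inner[conc_ppm >= 532] → T12
sample_id=8: site='sea' → inner[ELSE] → T14
sample_id=9: site='river' → outer ELSE → other
sample_id=10: site='rain' → outer ELSE → other
sample_id=11: site='rain' → outer ELSE → other
sample_id=12: site='tap' → outer ELSE → other
sample_id=13: site='tap' → outer ELSE → other
sample_id=14: site='well' → outer ELSE → other
sample_id=15: site='river' → outer ELSE → other

other, T12, T14, other, other, other, other, other, other, other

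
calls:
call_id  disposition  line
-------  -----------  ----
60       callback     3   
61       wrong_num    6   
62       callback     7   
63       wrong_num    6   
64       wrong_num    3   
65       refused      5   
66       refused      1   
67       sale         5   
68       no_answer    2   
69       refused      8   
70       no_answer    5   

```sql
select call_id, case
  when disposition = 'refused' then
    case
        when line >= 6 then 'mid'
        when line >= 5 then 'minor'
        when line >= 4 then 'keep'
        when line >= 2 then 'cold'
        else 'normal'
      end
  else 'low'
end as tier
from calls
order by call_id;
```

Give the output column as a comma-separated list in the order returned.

low, low, low, low, low, minor, normal, low, low, mid, low

call_id=60: disposition='callback' → outer ELSE → low
call_id=61: disposition='wrong_num' → outer ELSE → low
call_id=62: disposition='callback' → outer ELSE → low
call_id=63: disposition='wrong_num' → outer ELSE → low
call_id=64: disposition='wrong_num' → outer ELSE → low
call_id=65: disposition='refused' → inner[line >= 5] → minor
call_id=66: disposition='refused' → inner[ELSE] → normal
call_id=67: disposition='sale' → outer ELSE → low
call_id=68: disposition='no_answer' → outer ELSE → low
call_id=69: disposition='refused' → inner[line >= 6] → mid
call_id=70: disposition='no_answer' → outer ELSE → low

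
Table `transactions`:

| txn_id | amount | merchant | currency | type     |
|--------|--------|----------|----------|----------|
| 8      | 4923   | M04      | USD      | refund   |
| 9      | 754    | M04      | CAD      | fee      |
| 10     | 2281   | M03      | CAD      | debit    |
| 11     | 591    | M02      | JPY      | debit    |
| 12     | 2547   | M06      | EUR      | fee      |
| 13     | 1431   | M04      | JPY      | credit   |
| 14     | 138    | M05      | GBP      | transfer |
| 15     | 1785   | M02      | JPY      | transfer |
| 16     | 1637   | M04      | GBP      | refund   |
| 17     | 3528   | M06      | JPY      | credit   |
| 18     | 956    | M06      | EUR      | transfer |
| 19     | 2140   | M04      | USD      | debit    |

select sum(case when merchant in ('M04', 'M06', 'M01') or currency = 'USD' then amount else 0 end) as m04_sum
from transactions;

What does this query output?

17916

txn_id=8: ✓ → 4923
txn_id=9: ✓ → 754
txn_id=10: ✗
txn_id=11: ✗
txn_id=12: ✓ → 2547
txn_id=13: ✓ → 1431
txn_id=14: ✗
txn_id=15: ✗
txn_id=16: ✓ → 1637
txn_id=17: ✓ → 3528
txn_id=18: ✓ → 956
txn_id=19: ✓ → 2140
m04_sum = 4923 + 754 + 2547 + 1431 + 1637 + 3528 + 956 + 2140 = 17916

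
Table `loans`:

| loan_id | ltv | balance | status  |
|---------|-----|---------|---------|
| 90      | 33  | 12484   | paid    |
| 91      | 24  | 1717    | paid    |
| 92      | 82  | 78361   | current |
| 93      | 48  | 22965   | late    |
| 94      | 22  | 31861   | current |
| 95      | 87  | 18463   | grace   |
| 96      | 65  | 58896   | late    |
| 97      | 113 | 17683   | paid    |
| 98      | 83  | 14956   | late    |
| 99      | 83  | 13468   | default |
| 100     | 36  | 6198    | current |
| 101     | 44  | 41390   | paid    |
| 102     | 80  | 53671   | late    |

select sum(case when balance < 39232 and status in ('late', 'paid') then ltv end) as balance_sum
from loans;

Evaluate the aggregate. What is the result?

loan_id=90: ✓ → 33
loan_id=91: ✓ → 24
loan_id=92: ✗
loan_id=93: ✓ → 48
loan_id=94: ✗
loan_id=95: ✗
loan_id=96: ✗
loan_id=97: ✓ → 113
loan_id=98: ✓ → 83
loan_id=99: ✗
loan_id=100: ✗
loan_id=101: ✗
loan_id=102: ✗
balance_sum = 33 + 24 + 48 + 113 + 83 = 301

301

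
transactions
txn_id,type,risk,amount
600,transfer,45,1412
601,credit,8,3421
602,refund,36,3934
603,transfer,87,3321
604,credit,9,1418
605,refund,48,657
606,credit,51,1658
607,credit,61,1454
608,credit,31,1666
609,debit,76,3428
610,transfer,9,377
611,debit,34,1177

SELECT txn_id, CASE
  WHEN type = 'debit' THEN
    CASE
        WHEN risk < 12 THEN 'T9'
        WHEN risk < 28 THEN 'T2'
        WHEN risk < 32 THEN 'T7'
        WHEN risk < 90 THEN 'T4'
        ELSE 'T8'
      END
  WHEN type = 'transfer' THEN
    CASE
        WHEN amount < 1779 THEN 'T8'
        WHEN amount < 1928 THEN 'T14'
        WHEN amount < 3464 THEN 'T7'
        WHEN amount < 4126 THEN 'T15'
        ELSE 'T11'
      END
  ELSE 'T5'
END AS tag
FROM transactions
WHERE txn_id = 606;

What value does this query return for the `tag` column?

T5

txn_id = 606: type=credit, risk=51, amount=1658.
type='credit' → outer ELSE → T5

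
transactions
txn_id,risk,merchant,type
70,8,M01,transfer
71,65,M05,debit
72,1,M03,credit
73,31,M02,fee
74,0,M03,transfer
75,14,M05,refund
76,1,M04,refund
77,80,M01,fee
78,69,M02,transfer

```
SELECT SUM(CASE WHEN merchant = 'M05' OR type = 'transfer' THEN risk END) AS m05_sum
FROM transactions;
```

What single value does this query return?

txn_id=70: ✓ → 8
txn_id=71: ✓ → 65
txn_id=72: ✗
txn_id=73: ✗
txn_id=74: ✓ → 0
txn_id=75: ✓ → 14
txn_id=76: ✗
txn_id=77: ✗
txn_id=78: ✓ → 69
m05_sum = 8 + 65 + 14 + 69 = 156

156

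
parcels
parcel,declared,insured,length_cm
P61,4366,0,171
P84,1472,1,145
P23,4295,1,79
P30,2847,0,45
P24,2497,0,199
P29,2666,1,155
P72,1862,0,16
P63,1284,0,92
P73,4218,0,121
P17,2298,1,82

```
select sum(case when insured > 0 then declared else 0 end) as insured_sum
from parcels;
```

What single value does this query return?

10731

parcel=P61: ✗
parcel=P84: ✓ → 1472
parcel=P23: ✓ → 4295
parcel=P30: ✗
parcel=P24: ✗
parcel=P29: ✓ → 2666
parcel=P72: ✗
parcel=P63: ✗
parcel=P73: ✗
parcel=P17: ✓ → 2298
insured_sum = 1472 + 4295 + 2666 + 2298 = 10731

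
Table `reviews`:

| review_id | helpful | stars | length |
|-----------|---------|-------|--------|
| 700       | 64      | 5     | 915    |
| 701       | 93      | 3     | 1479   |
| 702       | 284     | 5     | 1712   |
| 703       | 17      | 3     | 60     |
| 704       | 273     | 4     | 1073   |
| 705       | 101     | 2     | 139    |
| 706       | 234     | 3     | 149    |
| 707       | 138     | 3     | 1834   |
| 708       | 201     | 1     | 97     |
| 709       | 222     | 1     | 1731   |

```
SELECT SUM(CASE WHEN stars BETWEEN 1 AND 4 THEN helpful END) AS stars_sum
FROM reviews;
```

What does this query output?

1279

review_id=700: ✗
review_id=701: ✓ → 93
review_id=702: ✗
review_id=703: ✓ → 17
review_id=704: ✓ → 273
review_id=705: ✓ → 101
review_id=706: ✓ → 234
review_id=707: ✓ → 138
review_id=708: ✓ → 201
review_id=709: ✓ → 222
stars_sum = 93 + 17 + 273 + 101 + 234 + 138 + 201 + 222 = 1279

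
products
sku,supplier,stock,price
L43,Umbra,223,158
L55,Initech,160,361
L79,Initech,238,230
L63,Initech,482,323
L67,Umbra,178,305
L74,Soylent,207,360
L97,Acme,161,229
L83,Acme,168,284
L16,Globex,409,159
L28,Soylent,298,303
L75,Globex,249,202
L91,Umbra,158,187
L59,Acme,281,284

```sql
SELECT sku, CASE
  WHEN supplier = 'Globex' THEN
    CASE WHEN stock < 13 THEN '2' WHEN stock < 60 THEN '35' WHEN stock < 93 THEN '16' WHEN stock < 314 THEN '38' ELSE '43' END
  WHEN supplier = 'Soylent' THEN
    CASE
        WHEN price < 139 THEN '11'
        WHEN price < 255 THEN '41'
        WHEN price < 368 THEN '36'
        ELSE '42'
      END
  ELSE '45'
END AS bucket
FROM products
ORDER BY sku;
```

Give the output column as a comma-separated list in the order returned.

43, 36, 45, 45, 45, 45, 45, 36, 38, 45, 45, 45, 45

sku=L16: supplier='Globex' → inner[ELSE] → 43
sku=L28: supplier='Soylent' → inner[price < 368] → 36
sku=L43: supplier='Umbra' → outer ELSE → 45
sku=L55: supplier='Initech' → outer ELSE → 45
sku=L59: supplier='Acme' → outer ELSE → 45
sku=L63: supplier='Initech' → outer ELSE → 45
sku=L67: supplier='Umbra' → outer ELSE → 45
sku=L74: supplier='Soylent' → inner[price < 368] → 36
sku=L75: supplier='Globex' → inner[stock < 314] → 38
sku=L79: supplier='Initech' → outer ELSE → 45
sku=L83: supplier='Acme' → outer ELSE → 45
sku=L91: supplier='Umbra' → outer ELSE → 45
sku=L97: supplier='Acme' → outer ELSE → 45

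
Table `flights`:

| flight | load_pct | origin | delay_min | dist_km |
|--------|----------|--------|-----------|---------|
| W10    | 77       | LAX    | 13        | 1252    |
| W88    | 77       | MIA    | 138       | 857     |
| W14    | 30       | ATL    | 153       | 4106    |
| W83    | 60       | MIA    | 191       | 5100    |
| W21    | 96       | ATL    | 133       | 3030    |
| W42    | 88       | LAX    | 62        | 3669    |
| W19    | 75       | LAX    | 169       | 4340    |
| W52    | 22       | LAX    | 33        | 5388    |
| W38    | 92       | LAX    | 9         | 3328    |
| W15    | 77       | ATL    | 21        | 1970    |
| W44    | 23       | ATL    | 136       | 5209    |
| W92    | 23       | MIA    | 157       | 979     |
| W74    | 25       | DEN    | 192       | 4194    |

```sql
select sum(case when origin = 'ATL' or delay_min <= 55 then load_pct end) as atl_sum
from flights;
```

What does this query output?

417

flight=W10: ✓ → 77
flight=W88: ✗
flight=W14: ✓ → 30
flight=W83: ✗
flight=W21: ✓ → 96
flight=W42: ✗
flight=W19: ✗
flight=W52: ✓ → 22
flight=W38: ✓ → 92
flight=W15: ✓ → 77
flight=W44: ✓ → 23
flight=W92: ✗
flight=W74: ✗
atl_sum = 77 + 30 + 96 + 22 + 92 + 77 + 23 = 417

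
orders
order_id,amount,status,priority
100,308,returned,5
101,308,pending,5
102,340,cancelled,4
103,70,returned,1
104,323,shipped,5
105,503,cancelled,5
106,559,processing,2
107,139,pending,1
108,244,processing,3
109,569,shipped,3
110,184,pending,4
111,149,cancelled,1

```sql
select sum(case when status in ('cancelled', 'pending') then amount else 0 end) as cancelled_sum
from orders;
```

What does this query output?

1623

order_id=100: ✗
order_id=101: ✓ → 308
order_id=102: ✓ → 340
order_id=103: ✗
order_id=104: ✗
order_id=105: ✓ → 503
order_id=106: ✗
order_id=107: ✓ → 139
order_id=108: ✗
order_id=109: ✗
order_id=110: ✓ → 184
order_id=111: ✓ → 149
cancelled_sum = 308 + 340 + 503 + 139 + 184 + 149 = 1623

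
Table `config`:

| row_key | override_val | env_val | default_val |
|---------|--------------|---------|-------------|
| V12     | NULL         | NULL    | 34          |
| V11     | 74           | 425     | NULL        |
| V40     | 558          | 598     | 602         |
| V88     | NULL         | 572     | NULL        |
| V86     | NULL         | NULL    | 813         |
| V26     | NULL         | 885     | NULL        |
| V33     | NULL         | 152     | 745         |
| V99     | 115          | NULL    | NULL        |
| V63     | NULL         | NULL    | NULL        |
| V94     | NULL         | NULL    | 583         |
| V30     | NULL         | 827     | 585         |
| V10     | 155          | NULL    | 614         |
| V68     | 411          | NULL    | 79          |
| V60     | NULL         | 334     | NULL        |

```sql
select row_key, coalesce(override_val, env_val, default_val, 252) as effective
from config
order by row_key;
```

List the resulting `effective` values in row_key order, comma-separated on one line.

row_key=V10: override_val=155 → 155
row_key=V11: override_val=74 → 74
row_key=V12: override_val=NULL, env_val=NULL, default_val=34 → 34
row_key=V26: override_val=NULL, env_val=885 → 885
row_key=V30: override_val=NULL, env_val=827 → 827
row_key=V33: override_val=NULL, env_val=152 → 152
row_key=V40: override_val=558 → 558
row_key=V60: override_val=NULL, env_val=334 → 334
row_key=V63: override_val=NULL, env_val=NULL, default_val=NULL, → literal 252 → 252
row_key=V68: override_val=411 → 411
row_key=V86: override_val=NULL, env_val=NULL, default_val=813 → 813
row_key=V88: override_val=NULL, env_val=572 → 572
row_key=V94: override_val=NULL, env_val=NULL, default_val=583 → 583
row_key=V99: override_val=115 → 115

155, 74, 34, 885, 827, 152, 558, 334, 252, 411, 813, 572, 583, 115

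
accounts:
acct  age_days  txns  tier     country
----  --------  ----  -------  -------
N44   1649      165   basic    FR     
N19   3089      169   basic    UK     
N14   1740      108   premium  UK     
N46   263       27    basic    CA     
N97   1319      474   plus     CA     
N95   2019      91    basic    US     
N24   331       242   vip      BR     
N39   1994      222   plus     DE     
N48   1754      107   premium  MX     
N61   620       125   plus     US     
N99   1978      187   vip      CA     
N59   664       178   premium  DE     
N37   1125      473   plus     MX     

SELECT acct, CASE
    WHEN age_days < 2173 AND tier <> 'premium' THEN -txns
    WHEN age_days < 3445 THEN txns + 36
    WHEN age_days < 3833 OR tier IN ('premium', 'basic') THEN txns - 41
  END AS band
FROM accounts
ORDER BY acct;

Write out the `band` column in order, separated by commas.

144, 205, -242, -473, -222, -165, -27, 143, 214, -125, -91, -474, -187

acct=N14: age_days < 3445 → 144
acct=N19: age_days < 3445 → 205
acct=N24: age_days < 2173 AND tier <> 'premium' → -242
acct=N37: age_days < 2173 AND tier <> 'premium' → -473
acct=N39: age_days < 2173 AND tier <> 'premium' → -222
acct=N44: age_days < 2173 AND tier <> 'premium' → -165
acct=N46: age_days < 2173 AND tier <> 'premium' → -27
acct=N48: age_days < 3445 → 143
acct=N59: age_days < 3445 → 214
acct=N61: age_days < 2173 AND tier <> 'premium' → -125
acct=N95: age_days < 2173 AND tier <> 'premium' → -91
acct=N97: age_days < 2173 AND tier <> 'premium' → -474
acct=N99: age_days < 2173 AND tier <> 'premium' → -187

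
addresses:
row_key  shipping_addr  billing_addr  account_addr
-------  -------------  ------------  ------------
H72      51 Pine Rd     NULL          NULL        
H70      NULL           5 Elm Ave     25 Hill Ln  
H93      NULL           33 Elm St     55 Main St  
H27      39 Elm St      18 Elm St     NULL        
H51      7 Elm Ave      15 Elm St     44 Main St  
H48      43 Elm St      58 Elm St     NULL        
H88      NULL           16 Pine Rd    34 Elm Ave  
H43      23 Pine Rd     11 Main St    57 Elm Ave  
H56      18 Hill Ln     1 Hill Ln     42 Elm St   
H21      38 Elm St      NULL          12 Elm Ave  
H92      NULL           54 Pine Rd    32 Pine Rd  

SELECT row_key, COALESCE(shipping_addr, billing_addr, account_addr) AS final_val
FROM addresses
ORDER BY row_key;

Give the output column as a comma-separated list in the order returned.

row_key=H21: shipping_addr=38 Elm St → 38 Elm St
row_key=H27: shipping_addr=39 Elm St → 39 Elm St
row_key=H43: shipping_addr=23 Pine Rd → 23 Pine Rd
row_key=H48: shipping_addr=43 Elm St → 43 Elm St
row_key=H51: shipping_addr=7 Elm Ave → 7 Elm Ave
row_key=H56: shipping_addr=18 Hill Ln → 18 Hill Ln
row_key=H70: shipping_addr=NULL, billing_addr=5 Elm Ave → 5 Elm Ave
row_key=H72: shipping_addr=51 Pine Rd → 51 Pine Rd
row_key=H88: shipping_addr=NULL, billing_addr=16 Pine Rd → 16 Pine Rd
row_key=H92: shipping_addr=NULL, billing_addr=54 Pine Rd → 54 Pine Rd
row_key=H93: shipping_addr=NULL, billing_addr=33 Elm St → 33 Elm St

38 Elm St, 39 Elm St, 23 Pine Rd, 43 Elm St, 7 Elm Ave, 18 Hill Ln, 5 Elm Ave, 51 Pine Rd, 16 Pine Rd, 54 Pine Rd, 33 Elm St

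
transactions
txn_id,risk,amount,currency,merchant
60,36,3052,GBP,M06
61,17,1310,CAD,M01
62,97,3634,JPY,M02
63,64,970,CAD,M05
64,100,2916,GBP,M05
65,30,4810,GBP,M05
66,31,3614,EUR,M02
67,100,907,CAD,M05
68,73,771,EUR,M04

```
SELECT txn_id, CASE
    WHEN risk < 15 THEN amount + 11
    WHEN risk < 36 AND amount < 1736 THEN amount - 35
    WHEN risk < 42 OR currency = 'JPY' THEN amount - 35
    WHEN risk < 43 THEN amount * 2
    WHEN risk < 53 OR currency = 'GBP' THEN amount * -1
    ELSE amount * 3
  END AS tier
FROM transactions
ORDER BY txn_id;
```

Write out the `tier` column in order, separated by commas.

txn_id=60: risk < 42 OR currency = 'JPY' → 3017
txn_id=61: risk < 36 AND amount < 1736 → 1275
txn_id=62: risk < 42 OR currency = 'JPY' → 3599
txn_id=63: ELSE → 2910
txn_id=64: risk < 53 OR currency = 'GBP' → -2916
txn_id=65: risk < 42 OR currency = 'JPY' → 4775
txn_id=66: risk < 42 OR currency = 'JPY' → 3579
txn_id=67: ELSE → 2721
txn_id=68: ELSE → 2313

3017, 1275, 3599, 2910, -2916, 4775, 3579, 2721, 2313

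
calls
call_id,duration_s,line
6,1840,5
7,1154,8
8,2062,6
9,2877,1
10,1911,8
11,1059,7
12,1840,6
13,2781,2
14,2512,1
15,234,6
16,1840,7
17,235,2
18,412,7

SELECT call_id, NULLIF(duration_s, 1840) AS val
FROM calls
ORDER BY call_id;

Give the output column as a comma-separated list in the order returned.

NULL, 1154, 2062, 2877, 1911, 1059, NULL, 2781, 2512, 234, NULL, 235, 412

call_id=6: duration_s=1840 vs 1840: equal → NULL
call_id=7: duration_s=1154 vs 1840: differ → 1154
call_id=8: duration_s=2062 vs 1840: differ → 2062
call_id=9: duration_s=2877 vs 1840: differ → 2877
call_id=10: duration_s=1911 vs 1840: differ → 1911
call_id=11: duration_s=1059 vs 1840: differ → 1059
call_id=12: duration_s=1840 vs 1840: equal → NULL
call_id=13: duration_s=2781 vs 1840: differ → 2781
call_id=14: duration_s=2512 vs 1840: differ → 2512
call_id=15: duration_s=234 vs 1840: differ → 234
call_id=16: duration_s=1840 vs 1840: equal → NULL
call_id=17: duration_s=235 vs 1840: differ → 235
call_id=18: duration_s=412 vs 1840: differ → 412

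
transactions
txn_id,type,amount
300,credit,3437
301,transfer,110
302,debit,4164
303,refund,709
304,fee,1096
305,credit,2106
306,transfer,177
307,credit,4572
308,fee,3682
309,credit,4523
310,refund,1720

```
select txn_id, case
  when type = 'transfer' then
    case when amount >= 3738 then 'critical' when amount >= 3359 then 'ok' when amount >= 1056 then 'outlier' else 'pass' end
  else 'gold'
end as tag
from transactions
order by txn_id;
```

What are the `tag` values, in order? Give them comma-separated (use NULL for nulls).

gold, pass, gold, gold, gold, gold, pass, gold, gold, gold, gold

txn_id=300: type='credit' → outer ELSE → gold
txn_id=301: type='transfer' → inner[ELSE] → pass
txn_id=302: type='debit' → outer ELSE → gold
txn_id=303: type='refund' → outer ELSE → gold
txn_id=304: type='fee' → outer ELSE → gold
txn_id=305: type='credit' → outer ELSE → gold
txn_id=306: type='transfer' → inner[ELSE] → pass
txn_id=307: type='credit' → outer ELSE → gold
txn_id=308: type='fee' → outer ELSE → gold
txn_id=309: type='credit' → outer ELSE → gold
txn_id=310: type='refund' → outer ELSE → gold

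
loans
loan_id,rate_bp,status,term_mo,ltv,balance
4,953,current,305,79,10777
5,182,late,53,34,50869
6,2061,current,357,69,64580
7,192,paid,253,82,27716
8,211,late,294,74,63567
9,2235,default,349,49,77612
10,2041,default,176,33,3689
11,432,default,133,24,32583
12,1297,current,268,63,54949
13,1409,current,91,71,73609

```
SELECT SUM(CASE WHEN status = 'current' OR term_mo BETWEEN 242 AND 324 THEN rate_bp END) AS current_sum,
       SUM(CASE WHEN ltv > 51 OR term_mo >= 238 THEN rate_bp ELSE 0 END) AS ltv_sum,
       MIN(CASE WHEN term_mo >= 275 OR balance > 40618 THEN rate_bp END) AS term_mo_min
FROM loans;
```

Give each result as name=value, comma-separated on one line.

current_sum=6123, ltv_sum=8358, term_mo_min=182

[current_sum: status = 'current' OR term_mo BETWEEN 242 AND 324]
loan_id=4: ✓ → 953
loan_id=5: ✗
loan_id=6: ✓ → 2061
loan_id=7: ✓ → 192
loan_id=8: ✓ → 211
loan_id=9: ✗
loan_id=10: ✗
loan_id=11: ✗
loan_id=12: ✓ → 1297
loan_id=13: ✓ → 1409
current_sum = 953 + 2061 + 192 + 211 + 1297 + 1409 = 6123
—
[ltv_sum: ltv > 51 OR term_mo >= 238]
loan_id=4: ✓ → 953
loan_id=5: ✗
loan_id=6: ✓ → 2061
loan_id=7: ✓ → 192
loan_id=8: ✓ → 211
loan_id=9: ✓ → 2235
loan_id=10: ✗
loan_id=11: ✗
loan_id=12: ✓ → 1297
loan_id=13: ✓ → 1409
ltv_sum = 953 + 2061 + 192 + 211 + 2235 + 1297 + 1409 = 8358
—
[term_mo_min: term_mo >= 275 OR balance > 40618]
loan_id=4: ✓ → 953
loan_id=5: ✓ → 182
loan_id=6: ✓ → 2061
loan_id=7: ✗
loan_id=8: ✓ → 211
loan_id=9: ✓ → 2235
loan_id=10: ✗
loan_id=11: ✗
loan_id=12: ✓ → 1297
loan_id=13: ✓ → 1409
term_mo_min = MIN(953, 182, 2061, 211, 2235, 1297, 1409) = 182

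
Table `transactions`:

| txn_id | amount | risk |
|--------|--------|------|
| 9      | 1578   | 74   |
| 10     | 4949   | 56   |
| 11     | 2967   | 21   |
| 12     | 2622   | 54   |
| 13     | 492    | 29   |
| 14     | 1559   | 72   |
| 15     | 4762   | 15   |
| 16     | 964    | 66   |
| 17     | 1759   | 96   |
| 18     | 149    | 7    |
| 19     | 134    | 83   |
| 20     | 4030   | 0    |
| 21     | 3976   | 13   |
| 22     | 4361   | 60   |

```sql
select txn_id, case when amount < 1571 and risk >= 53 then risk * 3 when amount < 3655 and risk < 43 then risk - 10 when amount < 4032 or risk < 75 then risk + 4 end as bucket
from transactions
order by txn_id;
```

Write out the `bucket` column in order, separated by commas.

78, 60, 11, 58, 19, 216, 19, 198, 100, -3, 249, 4, 17, 64

txn_id=9: amount < 4032 or risk < 75 → 78
txn_id=10: amount < 4032 or risk < 75 → 60
txn_id=11: amount < 3655 and risk < 43 → 11
txn_id=12: amount < 4032 or risk < 75 → 58
txn_id=13: amount < 3655 and risk < 43 → 19
txn_id=14: amount < 1571 and risk >= 53 → 216
txn_id=15: amount < 4032 or risk < 75 → 19
txn_id=16: amount < 1571 and risk >= 53 → 198
txn_id=17: amount < 4032 or risk < 75 → 100
txn_id=18: amount < 3655 and risk < 43 → -3
txn_id=19: amount < 1571 and risk >= 53 → 249
txn_id=20: amount < 4032 or risk < 75 → 4
txn_id=21: amount < 4032 or risk < 75 → 17
txn_id=22: amount < 4032 or risk < 75 → 64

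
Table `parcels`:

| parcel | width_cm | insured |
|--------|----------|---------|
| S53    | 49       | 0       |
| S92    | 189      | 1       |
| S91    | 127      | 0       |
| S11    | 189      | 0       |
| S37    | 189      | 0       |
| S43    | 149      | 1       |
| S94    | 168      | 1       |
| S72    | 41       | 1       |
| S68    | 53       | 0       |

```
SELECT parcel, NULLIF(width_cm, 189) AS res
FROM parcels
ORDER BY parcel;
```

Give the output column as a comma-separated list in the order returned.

parcel=S11: width_cm=189 vs 189: equal → NULL
parcel=S37: width_cm=189 vs 189: equal → NULL
parcel=S43: width_cm=149 vs 189: differ → 149
parcel=S53: width_cm=49 vs 189: differ → 49
parcel=S68: width_cm=53 vs 189: differ → 53
parcel=S72: width_cm=41 vs 189: differ → 41
parcel=S91: width_cm=127 vs 189: differ → 127
parcel=S92: width_cm=189 vs 189: equal → NULL
parcel=S94: width_cm=168 vs 189: differ → 168

NULL, NULL, 149, 49, 53, 41, 127, NULL, 168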